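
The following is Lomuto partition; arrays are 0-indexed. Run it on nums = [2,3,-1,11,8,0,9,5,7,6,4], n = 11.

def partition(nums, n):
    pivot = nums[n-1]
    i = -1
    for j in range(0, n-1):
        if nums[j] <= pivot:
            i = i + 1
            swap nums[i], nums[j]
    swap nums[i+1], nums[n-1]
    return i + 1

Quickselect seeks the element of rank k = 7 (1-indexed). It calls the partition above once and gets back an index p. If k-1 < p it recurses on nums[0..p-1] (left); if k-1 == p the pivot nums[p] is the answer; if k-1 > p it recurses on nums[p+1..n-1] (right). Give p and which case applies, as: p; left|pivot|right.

pivot=4, i=-1
j=0: 2≤4, i=0, swap(0,0) ⇒ [2,3,-1,11,8,0,9,5,7,6,4]
j=1: 3≤4, i=1, swap(1,1) ⇒ [2,3,-1,11,8,0,9,5,7,6,4]
j=2: -1≤4, i=2, swap(2,2) ⇒ [2,3,-1,11,8,0,9,5,7,6,4]
j=3: 11>4, skip
j=4: 8>4, skip
j=5: 0≤4, i=3, swap(3,5) ⇒ [2,3,-1,0,8,11,9,5,7,6,4]
j=6: 9>4, skip
j=7: 5>4, skip
j=8: 7>4, skip
j=9: 6>4, skip
swap(4,10) ⇒ [2,3,-1,0,4,11,9,5,7,6,8]; return 4
p = 4; k-1 = 6 > 4 ⇒ right

4; right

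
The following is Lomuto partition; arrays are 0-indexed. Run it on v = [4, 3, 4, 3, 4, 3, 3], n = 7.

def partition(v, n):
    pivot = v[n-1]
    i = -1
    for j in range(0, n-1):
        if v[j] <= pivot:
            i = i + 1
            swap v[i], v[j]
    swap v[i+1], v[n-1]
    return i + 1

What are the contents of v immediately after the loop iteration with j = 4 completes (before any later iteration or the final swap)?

pivot=3, i=-1
j=0: 4>3, skip
j=1: 3≤3, i=0, swap(0,1) ⇒ [3, 4, 4, 3, 4, 3, 3]
j=2: 4>3, skip
j=3: 3≤3, i=1, swap(1,3) ⇒ [3, 3, 4, 4, 4, 3, 3]
j=4: 4>3, skip
(after j=4) v = [3, 3, 4, 4, 4, 3, 3]

[3, 3, 4, 4, 4, 3, 3]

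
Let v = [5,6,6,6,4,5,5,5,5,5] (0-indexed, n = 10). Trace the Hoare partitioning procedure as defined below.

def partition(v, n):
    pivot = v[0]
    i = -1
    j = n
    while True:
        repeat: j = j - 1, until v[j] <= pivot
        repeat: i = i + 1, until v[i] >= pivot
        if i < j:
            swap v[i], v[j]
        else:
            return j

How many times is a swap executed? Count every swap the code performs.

pivot = v[0] = 5; i = -1, j = 10
j→9 (v[9]=5≤5), i→0 (v[0]=5≥5); i<j, swap → [5,6,6,6,4,5,5,5,5,5]
j→8 (v[8]=5≤5), i→1 (v[1]=6≥5); i<j, swap → [5,5,6,6,4,5,5,5,6,5]
j→7 (v[7]=5≤5), i→2 (v[2]=6≥5); i<j, swap → [5,5,5,6,4,5,5,6,6,5]
j→6 (v[6]=5≤5), i→3 (v[3]=6≥5); i<j, swap → [5,5,5,5,4,5,6,6,6,5]
j→5, i→5; i≥j, return j=5. v = [5,5,5,5,4,5,6,6,6,5]

4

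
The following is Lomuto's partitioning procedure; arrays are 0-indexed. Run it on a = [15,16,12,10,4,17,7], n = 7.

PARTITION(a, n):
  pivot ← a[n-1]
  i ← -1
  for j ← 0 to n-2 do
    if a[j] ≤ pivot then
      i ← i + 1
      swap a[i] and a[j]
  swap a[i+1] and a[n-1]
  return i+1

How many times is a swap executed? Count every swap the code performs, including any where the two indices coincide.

pivot = a[6] = 7; i = -1
j=0: a[0]=15 > 7 → no swap
j=1: a[1]=16 > 7 → no swap
j=2: a[2]=12 > 7 → no swap
j=3: a[3]=10 > 7 → no swap
j=4: a[4]=4 ≤ 7 → i=0, swap a[0],a[4] → [4,16,12,10,15,17,7]
j=5: a[5]=17 > 7 → no swap
final swap a[1],a[6] → [4,7,12,10,15,17,16]; return 1

2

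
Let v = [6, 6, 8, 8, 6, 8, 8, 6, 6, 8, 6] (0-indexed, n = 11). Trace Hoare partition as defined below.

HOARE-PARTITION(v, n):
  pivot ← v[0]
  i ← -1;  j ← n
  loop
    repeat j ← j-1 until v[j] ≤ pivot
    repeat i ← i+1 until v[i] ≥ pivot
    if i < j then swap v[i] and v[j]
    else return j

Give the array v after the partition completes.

pivot=6
j stops at 10 (6), i stops at 0 (6); swap ⇒ [6, 6, 8, 8, 6, 8, 8, 6, 6, 8, 6]
j stops at 8 (6), i stops at 1 (6); swap ⇒ [6, 6, 8, 8, 6, 8, 8, 6, 6, 8, 6]
j stops at 7 (6), i stops at 2 (8); swap ⇒ [6, 6, 6, 8, 6, 8, 8, 8, 6, 8, 6]
j stops at 4 (6), i stops at 3 (8); swap ⇒ [6, 6, 6, 6, 8, 8, 8, 8, 6, 8, 6]
j stops at 3, i stops at 4; i≥j ⇒ return 3. v=[6, 6, 6, 6, 8, 8, 8, 8, 6, 8, 6]

[6, 6, 6, 6, 8, 8, 8, 8, 6, 8, 6]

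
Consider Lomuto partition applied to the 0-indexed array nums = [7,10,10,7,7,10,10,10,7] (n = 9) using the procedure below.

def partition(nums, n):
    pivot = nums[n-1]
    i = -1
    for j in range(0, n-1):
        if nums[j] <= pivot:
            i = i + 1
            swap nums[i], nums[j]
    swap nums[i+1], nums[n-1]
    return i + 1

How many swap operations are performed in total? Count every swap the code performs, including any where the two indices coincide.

pivot=7, i=-1
j=0: 7≤7, i=0, swap(0,0) ⇒ [7,10,10,7,7,10,10,10,7]
j=1: 10>7, skip
j=2: 10>7, skip
j=3: 7≤7, i=1, swap(1,3) ⇒ [7,7,10,10,7,10,10,10,7]
j=4: 7≤7, i=2, swap(2,4) ⇒ [7,7,7,10,10,10,10,10,7]
j=5: 10>7, skip
j=6: 10>7, skip
j=7: 10>7, skip
swap(3,8) ⇒ [7,7,7,7,10,10,10,10,10]; return 3

4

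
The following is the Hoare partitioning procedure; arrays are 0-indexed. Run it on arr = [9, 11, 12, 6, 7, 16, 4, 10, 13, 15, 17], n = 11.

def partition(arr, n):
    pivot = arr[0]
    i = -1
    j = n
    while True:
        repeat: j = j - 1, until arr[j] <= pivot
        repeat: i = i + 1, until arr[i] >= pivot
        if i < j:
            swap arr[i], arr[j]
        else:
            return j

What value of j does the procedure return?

pivot = arr[0] = 9; i = -1, j = 11
j→6 (arr[6]=4≤9), i→0 (arr[0]=9≥9); i<j, swap → [4, 11, 12, 6, 7, 16, 9, 10, 13, 15, 17]
j→4 (arr[4]=7≤9), i→1 (arr[1]=11≥9); i<j, swap → [4, 7, 12, 6, 11, 16, 9, 10, 13, 15, 17]
j→3 (arr[3]=6≤9), i→2 (arr[2]=12≥9); i<j, swap → [4, 7, 6, 12, 11, 16, 9, 10, 13, 15, 17]
j→2, i→3; i≥j, return j=2. arr = [4, 7, 6, 12, 11, 16, 9, 10, 13, 15, 17]

2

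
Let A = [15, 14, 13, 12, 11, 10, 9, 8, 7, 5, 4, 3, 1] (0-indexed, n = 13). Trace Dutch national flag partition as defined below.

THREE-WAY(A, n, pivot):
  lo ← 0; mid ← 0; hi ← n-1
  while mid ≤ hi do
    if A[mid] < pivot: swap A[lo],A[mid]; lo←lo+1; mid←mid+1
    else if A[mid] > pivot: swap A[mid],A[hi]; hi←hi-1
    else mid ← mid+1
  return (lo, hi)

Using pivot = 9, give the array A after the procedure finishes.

lo=0 mid=0 hi=12
15>9: swap(0,12), hi=11 ⇒ [1, 14, 13, 12, 11, 10, 9, 8, 7, 5, 4, 3, 15]
1<9: swap(0,0), lo=1 mid=1 ⇒ [1, 14, 13, 12, 11, 10, 9, 8, 7, 5, 4, 3, 15]
14>9: swap(1,11), hi=10 ⇒ [1, 3, 13, 12, 11, 10, 9, 8, 7, 5, 4, 14, 15]
3<9: swap(1,1), lo=2 mid=2 ⇒ [1, 3, 13, 12, 11, 10, 9, 8, 7, 5, 4, 14, 15]
13>9: swap(2,10), hi=9 ⇒ [1, 3, 4, 12, 11, 10, 9, 8, 7, 5, 13, 14, 15]
4<9: swap(2,2), lo=3 mid=3 ⇒ [1, 3, 4, 12, 11, 10, 9, 8, 7, 5, 13, 14, 15]
12>9: swap(3,9), hi=8 ⇒ [1, 3, 4, 5, 11, 10, 9, 8, 7, 12, 13, 14, 15]
5<9: swap(3,3), lo=4 mid=4 ⇒ [1, 3, 4, 5, 11, 10, 9, 8, 7, 12, 13, 14, 15]
11>9: swap(4,8), hi=7 ⇒ [1, 3, 4, 5, 7, 10, 9, 8, 11, 12, 13, 14, 15]
7<9: swap(4,4), lo=5 mid=5 ⇒ [1, 3, 4, 5, 7, 10, 9, 8, 11, 12, 13, 14, 15]
10>9: swap(5,7), hi=6 ⇒ [1, 3, 4, 5, 7, 8, 9, 10, 11, 12, 13, 14, 15]
8<9: swap(5,5), lo=6 mid=6 ⇒ [1, 3, 4, 5, 7, 8, 9, 10, 11, 12, 13, 14, 15]
9=9: mid=7
done. lo=6 hi=6; A=[1, 3, 4, 5, 7, 8, 9, 10, 11, 12, 13, 14, 15]

[1, 3, 4, 5, 7, 8, 9, 10, 11, 12, 13, 14, 15]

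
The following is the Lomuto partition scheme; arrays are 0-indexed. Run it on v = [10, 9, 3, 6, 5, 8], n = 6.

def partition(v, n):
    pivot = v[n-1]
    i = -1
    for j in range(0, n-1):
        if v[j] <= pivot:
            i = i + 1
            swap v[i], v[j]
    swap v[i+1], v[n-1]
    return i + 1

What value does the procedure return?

3

pivot=8, i=-1
j=0: 10>8, skip
j=1: 9>8, skip
j=2: 3≤8, i=0, swap(0,2) ⇒ [3, 9, 10, 6, 5, 8]
j=3: 6≤8, i=1, swap(1,3) ⇒ [3, 6, 10, 9, 5, 8]
j=4: 5≤8, i=2, swap(2,4) ⇒ [3, 6, 5, 9, 10, 8]
swap(3,5) ⇒ [3, 6, 5, 8, 10, 9]; return 3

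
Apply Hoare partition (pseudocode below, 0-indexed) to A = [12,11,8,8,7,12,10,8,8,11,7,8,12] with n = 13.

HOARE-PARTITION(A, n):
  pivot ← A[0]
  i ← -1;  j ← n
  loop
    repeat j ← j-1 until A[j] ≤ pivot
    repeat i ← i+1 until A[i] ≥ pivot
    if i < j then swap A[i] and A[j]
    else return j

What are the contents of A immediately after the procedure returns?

pivot=12
j stops at 12 (12), i stops at 0 (12); swap ⇒ [12,11,8,8,7,12,10,8,8,11,7,8,12]
j stops at 11 (8), i stops at 5 (12); swap ⇒ [12,11,8,8,7,8,10,8,8,11,7,12,12]
j stops at 10, i stops at 11; i≥j ⇒ return 10. A=[12,11,8,8,7,8,10,8,8,11,7,12,12]

[12,11,8,8,7,8,10,8,8,11,7,12,12]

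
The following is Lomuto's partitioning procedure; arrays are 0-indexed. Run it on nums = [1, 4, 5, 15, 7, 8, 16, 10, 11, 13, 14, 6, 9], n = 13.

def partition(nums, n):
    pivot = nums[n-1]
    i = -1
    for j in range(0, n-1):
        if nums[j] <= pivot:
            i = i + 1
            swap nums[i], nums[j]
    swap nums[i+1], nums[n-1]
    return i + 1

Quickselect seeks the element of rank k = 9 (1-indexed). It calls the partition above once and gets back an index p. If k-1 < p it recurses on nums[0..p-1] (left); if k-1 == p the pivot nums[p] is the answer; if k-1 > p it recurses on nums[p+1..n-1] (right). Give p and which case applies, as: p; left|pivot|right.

pivot=9, i=-1
j=0: 1≤9, i=0, swap(0,0) ⇒ [1, 4, 5, 15, 7, 8, 16, 10, 11, 13, 14, 6, 9]
j=1: 4≤9, i=1, swap(1,1) ⇒ [1, 4, 5, 15, 7, 8, 16, 10, 11, 13, 14, 6, 9]
j=2: 5≤9, i=2, swap(2,2) ⇒ [1, 4, 5, 15, 7, 8, 16, 10, 11, 13, 14, 6, 9]
j=3: 15>9, skip
j=4: 7≤9, i=3, swap(3,4) ⇒ [1, 4, 5, 7, 15, 8, 16, 10, 11, 13, 14, 6, 9]
j=5: 8≤9, i=4, swap(4,5) ⇒ [1, 4, 5, 7, 8, 15, 16, 10, 11, 13, 14, 6, 9]
j=6: 16>9, skip
j=7: 10>9, skip
j=8: 11>9, skip
j=9: 13>9, skip
j=10: 14>9, skip
j=11: 6≤9, i=5, swap(5,11) ⇒ [1, 4, 5, 7, 8, 6, 16, 10, 11, 13, 14, 15, 9]
swap(6,12) ⇒ [1, 4, 5, 7, 8, 6, 9, 10, 11, 13, 14, 15, 16]; return 6
p = 6; k-1 = 8 > 6 ⇒ right

6; right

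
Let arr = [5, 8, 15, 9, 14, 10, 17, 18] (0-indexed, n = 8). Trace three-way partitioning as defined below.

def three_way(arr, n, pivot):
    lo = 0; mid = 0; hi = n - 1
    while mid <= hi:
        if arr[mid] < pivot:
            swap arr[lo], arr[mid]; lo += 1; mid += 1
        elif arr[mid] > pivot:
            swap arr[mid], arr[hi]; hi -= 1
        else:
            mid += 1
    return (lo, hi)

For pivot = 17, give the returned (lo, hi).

pivot = 17; lo=0, mid=0, hi=7
arr[mid]=5<17: swap arr[0],arr[0]; lo=1,mid=1 → [5, 8, 15, 9, 14, 10, 17, 18]
arr[mid]=8<17: swap arr[1],arr[1]; lo=2,mid=2 → [5, 8, 15, 9, 14, 10, 17, 18]
arr[mid]=15<17: swap arr[2],arr[2]; lo=3,mid=3 → [5, 8, 15, 9, 14, 10, 17, 18]
arr[mid]=9<17: swap arr[3],arr[3]; lo=4,mid=4 → [5, 8, 15, 9, 14, 10, 17, 18]
arr[mid]=14<17: swap arr[4],arr[4]; lo=5,mid=5 → [5, 8, 15, 9, 14, 10, 17, 18]
arr[mid]=10<17: swap arr[5],arr[5]; lo=6,mid=6 → [5, 8, 15, 9, 14, 10, 17, 18]
arr[mid]=17=17: mid=7
arr[mid]=18>17: swap arr[7],arr[7]; hi=6 → [5, 8, 15, 9, 14, 10, 17, 18]
end: lo=6, hi=6; arr = [5, 8, 15, 9, 14, 10, 17, 18]

(6, 6)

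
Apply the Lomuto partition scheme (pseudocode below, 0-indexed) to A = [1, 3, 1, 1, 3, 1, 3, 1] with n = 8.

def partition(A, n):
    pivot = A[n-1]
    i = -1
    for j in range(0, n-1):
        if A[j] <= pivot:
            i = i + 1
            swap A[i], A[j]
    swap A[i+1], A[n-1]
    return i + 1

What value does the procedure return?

4

pivot=1, i=-1
j=0: 1≤1, i=0, swap(0,0) ⇒ [1, 3, 1, 1, 3, 1, 3, 1]
j=1: 3>1, skip
j=2: 1≤1, i=1, swap(1,2) ⇒ [1, 1, 3, 1, 3, 1, 3, 1]
j=3: 1≤1, i=2, swap(2,3) ⇒ [1, 1, 1, 3, 3, 1, 3, 1]
j=4: 3>1, skip
j=5: 1≤1, i=3, swap(3,5) ⇒ [1, 1, 1, 1, 3, 3, 3, 1]
j=6: 3>1, skip
swap(4,7) ⇒ [1, 1, 1, 1, 1, 3, 3, 3]; return 4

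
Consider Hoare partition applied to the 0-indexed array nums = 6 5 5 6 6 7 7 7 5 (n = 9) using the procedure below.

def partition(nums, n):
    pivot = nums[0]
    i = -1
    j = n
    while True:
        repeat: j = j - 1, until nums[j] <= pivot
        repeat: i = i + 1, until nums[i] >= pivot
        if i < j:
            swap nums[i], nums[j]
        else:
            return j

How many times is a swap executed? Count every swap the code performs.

pivot = nums[0] = 6; i = -1, j = 9
j→8 (nums[8]=5≤6), i→0 (nums[0]=6≥6); i<j, swap → 5 5 5 6 6 7 7 7 6
j→4 (nums[4]=6≤6), i→3 (nums[3]=6≥6); i<j, swap → 5 5 5 6 6 7 7 7 6
j→3, i→4; i≥j, return j=3. nums = 5 5 5 6 6 7 7 7 6

2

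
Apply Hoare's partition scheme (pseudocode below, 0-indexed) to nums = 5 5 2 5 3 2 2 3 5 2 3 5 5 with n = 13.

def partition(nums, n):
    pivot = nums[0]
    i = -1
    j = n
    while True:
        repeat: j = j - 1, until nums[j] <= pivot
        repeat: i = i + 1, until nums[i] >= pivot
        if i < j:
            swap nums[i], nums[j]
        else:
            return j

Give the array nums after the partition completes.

pivot=5
j stops at 12 (5), i stops at 0 (5); swap ⇒ 5 5 2 5 3 2 2 3 5 2 3 5 5
j stops at 11 (5), i stops at 1 (5); swap ⇒ 5 5 2 5 3 2 2 3 5 2 3 5 5
j stops at 10 (3), i stops at 3 (5); swap ⇒ 5 5 2 3 3 2 2 3 5 2 5 5 5
j stops at 9 (2), i stops at 8 (5); swap ⇒ 5 5 2 3 3 2 2 3 2 5 5 5 5
j stops at 8, i stops at 9; i≥j ⇒ return 8. nums=5 5 2 3 3 2 2 3 2 5 5 5 5

5 5 2 3 3 2 2 3 2 5 5 5 5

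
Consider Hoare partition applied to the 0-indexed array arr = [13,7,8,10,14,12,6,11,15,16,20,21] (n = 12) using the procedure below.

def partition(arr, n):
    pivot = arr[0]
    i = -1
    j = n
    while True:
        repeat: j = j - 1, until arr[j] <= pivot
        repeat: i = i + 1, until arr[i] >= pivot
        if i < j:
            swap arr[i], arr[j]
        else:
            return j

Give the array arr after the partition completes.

pivot = arr[0] = 13; i = -1, j = 12
j→7 (arr[7]=11≤13), i→0 (arr[0]=13≥13); i<j, swap → [11,7,8,10,14,12,6,13,15,16,20,21]
j→6 (arr[6]=6≤13), i→4 (arr[4]=14≥13); i<j, swap → [11,7,8,10,6,12,14,13,15,16,20,21]
j→5, i→6; i≥j, return j=5. arr = [11,7,8,10,6,12,14,13,15,16,20,21]

[11,7,8,10,6,12,14,13,15,16,20,21]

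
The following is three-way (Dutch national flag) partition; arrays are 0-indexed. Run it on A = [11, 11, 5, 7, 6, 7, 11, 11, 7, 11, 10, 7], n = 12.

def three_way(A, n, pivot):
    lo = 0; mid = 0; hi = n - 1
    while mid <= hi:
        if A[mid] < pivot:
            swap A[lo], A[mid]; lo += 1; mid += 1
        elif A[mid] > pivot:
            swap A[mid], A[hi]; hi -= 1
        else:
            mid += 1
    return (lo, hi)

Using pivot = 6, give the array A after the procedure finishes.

lo=0 mid=0 hi=11
11>6: swap(0,11), hi=10 ⇒ [7, 11, 5, 7, 6, 7, 11, 11, 7, 11, 10, 11]
7>6: swap(0,10), hi=9 ⇒ [10, 11, 5, 7, 6, 7, 11, 11, 7, 11, 7, 11]
10>6: swap(0,9), hi=8 ⇒ [11, 11, 5, 7, 6, 7, 11, 11, 7, 10, 7, 11]
11>6: swap(0,8), hi=7 ⇒ [7, 11, 5, 7, 6, 7, 11, 11, 11, 10, 7, 11]
7>6: swap(0,7), hi=6 ⇒ [11, 11, 5, 7, 6, 7, 11, 7, 11, 10, 7, 11]
11>6: swap(0,6), hi=5 ⇒ [11, 11, 5, 7, 6, 7, 11, 7, 11, 10, 7, 11]
11>6: swap(0,5), hi=4 ⇒ [7, 11, 5, 7, 6, 11, 11, 7, 11, 10, 7, 11]
7>6: swap(0,4), hi=3 ⇒ [6, 11, 5, 7, 7, 11, 11, 7, 11, 10, 7, 11]
6=6: mid=1
11>6: swap(1,3), hi=2 ⇒ [6, 7, 5, 11, 7, 11, 11, 7, 11, 10, 7, 11]
7>6: swap(1,2), hi=1 ⇒ [6, 5, 7, 11, 7, 11, 11, 7, 11, 10, 7, 11]
5<6: swap(0,1), lo=1 mid=2 ⇒ [5, 6, 7, 11, 7, 11, 11, 7, 11, 10, 7, 11]
done. lo=1 hi=1; A=[5, 6, 7, 11, 7, 11, 11, 7, 11, 10, 7, 11]

[5, 6, 7, 11, 7, 11, 11, 7, 11, 10, 7, 11]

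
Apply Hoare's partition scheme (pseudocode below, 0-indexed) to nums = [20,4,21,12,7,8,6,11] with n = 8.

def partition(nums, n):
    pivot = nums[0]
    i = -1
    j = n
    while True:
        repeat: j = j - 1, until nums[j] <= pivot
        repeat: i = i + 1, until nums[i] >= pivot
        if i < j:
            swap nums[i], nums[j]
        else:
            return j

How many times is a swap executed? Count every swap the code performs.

pivot = nums[0] = 20; i = -1, j = 8
j→7 (nums[7]=11≤20), i→0 (nums[0]=20≥20); i<j, swap → [11,4,21,12,7,8,6,20]
j→6 (nums[6]=6≤20), i→2 (nums[2]=21≥20); i<j, swap → [11,4,6,12,7,8,21,20]
j→5, i→6; i≥j, return j=5. nums = [11,4,6,12,7,8,21,20]

2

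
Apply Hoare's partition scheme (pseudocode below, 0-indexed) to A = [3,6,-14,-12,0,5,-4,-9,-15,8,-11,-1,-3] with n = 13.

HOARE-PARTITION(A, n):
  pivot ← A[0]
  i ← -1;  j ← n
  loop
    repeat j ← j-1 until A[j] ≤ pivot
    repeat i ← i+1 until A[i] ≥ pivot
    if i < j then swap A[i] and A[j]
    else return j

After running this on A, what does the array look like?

pivot = A[0] = 3; i = -1, j = 13
j→12 (A[12]=-3≤3), i→0 (A[0]=3≥3); i<j, swap → [-3,6,-14,-12,0,5,-4,-9,-15,8,-11,-1,3]
j→11 (A[11]=-1≤3), i→1 (A[1]=6≥3); i<j, swap → [-3,-1,-14,-12,0,5,-4,-9,-15,8,-11,6,3]
j→10 (A[10]=-11≤3), i→5 (A[5]=5≥3); i<j, swap → [-3,-1,-14,-12,0,-11,-4,-9,-15,8,5,6,3]
j→8, i→9; i≥j, return j=8. A = [-3,-1,-14,-12,0,-11,-4,-9,-15,8,5,6,3]

[-3,-1,-14,-12,0,-11,-4,-9,-15,8,5,6,3]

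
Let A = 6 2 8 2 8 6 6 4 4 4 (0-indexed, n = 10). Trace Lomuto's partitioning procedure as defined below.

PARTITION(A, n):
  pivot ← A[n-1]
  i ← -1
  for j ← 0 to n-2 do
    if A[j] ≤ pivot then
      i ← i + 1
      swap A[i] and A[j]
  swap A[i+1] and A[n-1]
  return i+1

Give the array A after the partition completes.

pivot=4, i=-1
j=0: 6>4, skip
j=1: 2≤4, i=0, swap(0,1) ⇒ 2 6 8 2 8 6 6 4 4 4
j=2: 8>4, skip
j=3: 2≤4, i=1, swap(1,3) ⇒ 2 2 8 6 8 6 6 4 4 4
j=4: 8>4, skip
j=5: 6>4, skip
j=6: 6>4, skip
j=7: 4≤4, i=2, swap(2,7) ⇒ 2 2 4 6 8 6 6 8 4 4
j=8: 4≤4, i=3, swap(3,8) ⇒ 2 2 4 4 8 6 6 8 6 4
swap(4,9) ⇒ 2 2 4 4 4 6 6 8 6 8; return 4

2 2 4 4 4 6 6 8 6 8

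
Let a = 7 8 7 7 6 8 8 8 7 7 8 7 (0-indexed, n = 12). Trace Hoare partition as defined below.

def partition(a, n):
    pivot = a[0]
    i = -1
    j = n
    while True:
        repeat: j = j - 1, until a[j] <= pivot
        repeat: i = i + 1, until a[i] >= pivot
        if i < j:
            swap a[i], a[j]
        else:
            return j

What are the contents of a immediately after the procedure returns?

7 7 7 6 7 8 8 8 7 8 8 7

pivot = a[0] = 7; i = -1, j = 12
j→11 (a[11]=7≤7), i→0 (a[0]=7≥7); i<j, swap → 7 8 7 7 6 8 8 8 7 7 8 7
j→9 (a[9]=7≤7), i→1 (a[1]=8≥7); i<j, swap → 7 7 7 7 6 8 8 8 7 8 8 7
j→8 (a[8]=7≤7), i→2 (a[2]=7≥7); i<j, swap → 7 7 7 7 6 8 8 8 7 8 8 7
j→4 (a[4]=6≤7), i→3 (a[3]=7≥7); i<j, swap → 7 7 7 6 7 8 8 8 7 8 8 7
j→3, i→4; i≥j, return j=3. a = 7 7 7 6 7 8 8 8 7 8 8 7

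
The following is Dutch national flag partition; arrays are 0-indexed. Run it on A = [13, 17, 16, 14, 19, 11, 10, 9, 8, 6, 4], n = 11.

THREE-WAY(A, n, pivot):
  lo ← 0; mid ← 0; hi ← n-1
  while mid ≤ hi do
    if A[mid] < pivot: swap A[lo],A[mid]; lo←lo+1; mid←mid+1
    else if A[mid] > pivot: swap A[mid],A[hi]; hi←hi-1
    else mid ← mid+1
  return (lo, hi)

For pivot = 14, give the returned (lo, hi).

(7, 7)

pivot = 14; lo=0, mid=0, hi=10
A[mid]=13<14: swap A[0],A[0]; lo=1,mid=1 → [13, 17, 16, 14, 19, 11, 10, 9, 8, 6, 4]
A[mid]=17>14: swap A[1],A[10]; hi=9 → [13, 4, 16, 14, 19, 11, 10, 9, 8, 6, 17]
A[mid]=4<14: swap A[1],A[1]; lo=2,mid=2 → [13, 4, 16, 14, 19, 11, 10, 9, 8, 6, 17]
A[mid]=16>14: swap A[2],A[9]; hi=8 → [13, 4, 6, 14, 19, 11, 10, 9, 8, 16, 17]
A[mid]=6<14: swap A[2],A[2]; lo=3,mid=3 → [13, 4, 6, 14, 19, 11, 10, 9, 8, 16, 17]
A[mid]=14=14: mid=4
A[mid]=19>14: swap A[4],A[8]; hi=7 → [13, 4, 6, 14, 8, 11, 10, 9, 19, 16, 17]
A[mid]=8<14: swap A[3],A[4]; lo=4,mid=5 → [13, 4, 6, 8, 14, 11, 10, 9, 19, 16, 17]
A[mid]=11<14: swap A[4],A[5]; lo=5,mid=6 → [13, 4, 6, 8, 11, 14, 10, 9, 19, 16, 17]
A[mid]=10<14: swap A[5],A[6]; lo=6,mid=7 → [13, 4, 6, 8, 11, 10, 14, 9, 19, 16, 17]
A[mid]=9<14: swap A[6],A[7]; lo=7,mid=8 → [13, 4, 6, 8, 11, 10, 9, 14, 19, 16, 17]
end: lo=7, hi=7; A = [13, 4, 6, 8, 11, 10, 9, 14, 19, 16, 17]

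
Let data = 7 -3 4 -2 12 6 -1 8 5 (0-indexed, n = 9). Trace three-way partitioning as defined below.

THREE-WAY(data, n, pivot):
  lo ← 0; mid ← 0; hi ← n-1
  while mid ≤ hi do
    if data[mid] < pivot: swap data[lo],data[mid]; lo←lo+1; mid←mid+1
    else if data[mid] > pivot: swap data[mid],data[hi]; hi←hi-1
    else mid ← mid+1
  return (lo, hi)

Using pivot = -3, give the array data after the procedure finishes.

pivot = -3; lo=0, mid=0, hi=8
data[mid]=7>-3: swap data[0],data[8]; hi=7 → 5 -3 4 -2 12 6 -1 8 7
data[mid]=5>-3: swap data[0],data[7]; hi=6 → 8 -3 4 -2 12 6 -1 5 7
data[mid]=8>-3: swap data[0],data[6]; hi=5 → -1 -3 4 -2 12 6 8 5 7
data[mid]=-1>-3: swap data[0],data[5]; hi=4 → 6 -3 4 -2 12 -1 8 5 7
data[mid]=6>-3: swap data[0],data[4]; hi=3 → 12 -3 4 -2 6 -1 8 5 7
data[mid]=12>-3: swap data[0],data[3]; hi=2 → -2 -3 4 12 6 -1 8 5 7
data[mid]=-2>-3: swap data[0],data[2]; hi=1 → 4 -3 -2 12 6 -1 8 5 7
data[mid]=4>-3: swap data[0],data[1]; hi=0 → -3 4 -2 12 6 -1 8 5 7
data[mid]=-3=-3: mid=1
end: lo=0, hi=0; data = -3 4 -2 12 6 -1 8 5 7

-3 4 -2 12 6 -1 8 5 7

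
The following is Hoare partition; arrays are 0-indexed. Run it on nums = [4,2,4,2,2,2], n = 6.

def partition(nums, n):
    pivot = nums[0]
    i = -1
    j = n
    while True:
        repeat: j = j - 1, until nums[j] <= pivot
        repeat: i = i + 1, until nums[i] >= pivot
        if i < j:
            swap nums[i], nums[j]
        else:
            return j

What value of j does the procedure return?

3

pivot=4
j stops at 5 (2), i stops at 0 (4); swap ⇒ [2,2,4,2,2,4]
j stops at 4 (2), i stops at 2 (4); swap ⇒ [2,2,2,2,4,4]
j stops at 3, i stops at 4; i≥j ⇒ return 3. nums=[2,2,2,2,4,4]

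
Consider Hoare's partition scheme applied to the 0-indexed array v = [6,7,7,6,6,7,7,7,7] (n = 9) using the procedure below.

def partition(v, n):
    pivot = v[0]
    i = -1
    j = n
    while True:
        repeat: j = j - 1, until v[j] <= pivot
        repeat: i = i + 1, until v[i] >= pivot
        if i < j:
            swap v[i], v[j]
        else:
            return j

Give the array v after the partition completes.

pivot=6
j stops at 4 (6), i stops at 0 (6); swap ⇒ [6,7,7,6,6,7,7,7,7]
j stops at 3 (6), i stops at 1 (7); swap ⇒ [6,6,7,7,6,7,7,7,7]
j stops at 1, i stops at 2; i≥j ⇒ return 1. v=[6,6,7,7,6,7,7,7,7]

[6,6,7,7,6,7,7,7,7]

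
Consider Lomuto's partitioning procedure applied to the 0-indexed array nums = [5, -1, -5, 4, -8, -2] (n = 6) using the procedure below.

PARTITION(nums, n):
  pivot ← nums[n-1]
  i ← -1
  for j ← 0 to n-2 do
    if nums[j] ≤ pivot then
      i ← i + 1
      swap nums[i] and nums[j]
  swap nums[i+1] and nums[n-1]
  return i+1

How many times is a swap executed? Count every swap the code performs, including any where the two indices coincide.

pivot=-2, i=-1
j=0: 5>-2, skip
j=1: -1>-2, skip
j=2: -5≤-2, i=0, swap(0,2) ⇒ [-5, -1, 5, 4, -8, -2]
j=3: 4>-2, skip
j=4: -8≤-2, i=1, swap(1,4) ⇒ [-5, -8, 5, 4, -1, -2]
swap(2,5) ⇒ [-5, -8, -2, 4, -1, 5]; return 2

3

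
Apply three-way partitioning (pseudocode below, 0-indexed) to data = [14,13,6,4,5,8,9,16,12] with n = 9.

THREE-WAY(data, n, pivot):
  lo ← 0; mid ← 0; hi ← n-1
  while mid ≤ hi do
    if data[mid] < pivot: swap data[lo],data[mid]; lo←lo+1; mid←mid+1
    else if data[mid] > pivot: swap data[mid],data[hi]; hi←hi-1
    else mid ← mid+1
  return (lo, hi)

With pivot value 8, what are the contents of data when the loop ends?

pivot = 8; lo=0, mid=0, hi=8
data[mid]=14>8: swap data[0],data[8]; hi=7 → [12,13,6,4,5,8,9,16,14]
data[mid]=12>8: swap data[0],data[7]; hi=6 → [16,13,6,4,5,8,9,12,14]
data[mid]=16>8: swap data[0],data[6]; hi=5 → [9,13,6,4,5,8,16,12,14]
data[mid]=9>8: swap data[0],data[5]; hi=4 → [8,13,6,4,5,9,16,12,14]
data[mid]=8=8: mid=1
data[mid]=13>8: swap data[1],data[4]; hi=3 → [8,5,6,4,13,9,16,12,14]
data[mid]=5<8: swap data[0],data[1]; lo=1,mid=2 → [5,8,6,4,13,9,16,12,14]
data[mid]=6<8: swap data[1],data[2]; lo=2,mid=3 → [5,6,8,4,13,9,16,12,14]
data[mid]=4<8: swap data[2],data[3]; lo=3,mid=4 → [5,6,4,8,13,9,16,12,14]
end: lo=3, hi=3; data = [5,6,4,8,13,9,16,12,14]

[5,6,4,8,13,9,16,12,14]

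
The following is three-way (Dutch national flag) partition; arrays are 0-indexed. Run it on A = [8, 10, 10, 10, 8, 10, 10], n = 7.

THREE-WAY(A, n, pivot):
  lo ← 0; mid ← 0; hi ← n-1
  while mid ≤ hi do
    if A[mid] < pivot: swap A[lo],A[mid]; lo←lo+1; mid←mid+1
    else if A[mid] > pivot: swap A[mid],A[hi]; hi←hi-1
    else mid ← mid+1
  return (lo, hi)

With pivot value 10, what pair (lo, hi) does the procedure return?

pivot = 10; lo=0, mid=0, hi=6
A[mid]=8<10: swap A[0],A[0]; lo=1,mid=1 → [8, 10, 10, 10, 8, 10, 10]
A[mid]=10=10: mid=2
A[mid]=10=10: mid=3
A[mid]=10=10: mid=4
A[mid]=8<10: swap A[1],A[4]; lo=2,mid=5 → [8, 8, 10, 10, 10, 10, 10]
A[mid]=10=10: mid=6
A[mid]=10=10: mid=7
end: lo=2, hi=6; A = [8, 8, 10, 10, 10, 10, 10]

(2, 6)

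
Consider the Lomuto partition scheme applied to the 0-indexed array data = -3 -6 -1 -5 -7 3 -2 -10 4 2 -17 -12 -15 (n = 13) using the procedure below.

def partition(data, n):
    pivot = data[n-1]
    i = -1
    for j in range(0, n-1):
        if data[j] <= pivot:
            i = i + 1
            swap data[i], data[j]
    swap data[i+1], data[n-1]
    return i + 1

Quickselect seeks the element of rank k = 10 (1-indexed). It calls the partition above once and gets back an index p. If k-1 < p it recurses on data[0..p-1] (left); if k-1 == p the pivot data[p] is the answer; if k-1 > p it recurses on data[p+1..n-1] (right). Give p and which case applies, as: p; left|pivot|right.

1; right

pivot = data[12] = -15; i = -1
j=0: data[0]=-3 > -15 → no swap
j=1: data[1]=-6 > -15 → no swap
j=2: data[2]=-1 > -15 → no swap
j=3: data[3]=-5 > -15 → no swap
j=4: data[4]=-7 > -15 → no swap
j=5: data[5]=3 > -15 → no swap
j=6: data[6]=-2 > -15 → no swap
j=7: data[7]=-10 > -15 → no swap
j=8: data[8]=4 > -15 → no swap
j=9: data[9]=2 > -15 → no swap
j=10: data[10]=-17 ≤ -15 → i=0, swap data[0],data[10] → -17 -6 -1 -5 -7 3 -2 -10 4 2 -3 -12 -15
j=11: data[11]=-12 > -15 → no swap
final swap data[1],data[12] → -17 -15 -1 -5 -7 3 -2 -10 4 2 -3 -12 -6; return 1
p = 1; k-1 = 9 > 1 ⇒ right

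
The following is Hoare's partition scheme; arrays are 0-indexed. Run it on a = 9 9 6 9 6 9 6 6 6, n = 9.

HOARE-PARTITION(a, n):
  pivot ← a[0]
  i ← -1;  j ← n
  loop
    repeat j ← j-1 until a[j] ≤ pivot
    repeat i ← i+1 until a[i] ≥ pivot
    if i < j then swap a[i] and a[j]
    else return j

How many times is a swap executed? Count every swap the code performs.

3

pivot=9
j stops at 8 (6), i stops at 0 (9); swap ⇒ 6 9 6 9 6 9 6 6 9
j stops at 7 (6), i stops at 1 (9); swap ⇒ 6 6 6 9 6 9 6 9 9
j stops at 6 (6), i stops at 3 (9); swap ⇒ 6 6 6 6 6 9 9 9 9
j stops at 5, i stops at 5; i≥j ⇒ return 5. a=6 6 6 6 6 9 9 9 9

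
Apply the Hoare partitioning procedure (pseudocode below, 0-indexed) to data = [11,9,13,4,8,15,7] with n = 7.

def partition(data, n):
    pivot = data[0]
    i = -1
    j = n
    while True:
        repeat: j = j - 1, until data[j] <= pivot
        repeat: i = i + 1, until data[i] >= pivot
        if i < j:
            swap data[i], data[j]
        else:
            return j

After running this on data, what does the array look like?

[7,9,8,4,13,15,11]

pivot=11
j stops at 6 (7), i stops at 0 (11); swap ⇒ [7,9,13,4,8,15,11]
j stops at 4 (8), i stops at 2 (13); swap ⇒ [7,9,8,4,13,15,11]
j stops at 3, i stops at 4; i≥j ⇒ return 3. data=[7,9,8,4,13,15,11]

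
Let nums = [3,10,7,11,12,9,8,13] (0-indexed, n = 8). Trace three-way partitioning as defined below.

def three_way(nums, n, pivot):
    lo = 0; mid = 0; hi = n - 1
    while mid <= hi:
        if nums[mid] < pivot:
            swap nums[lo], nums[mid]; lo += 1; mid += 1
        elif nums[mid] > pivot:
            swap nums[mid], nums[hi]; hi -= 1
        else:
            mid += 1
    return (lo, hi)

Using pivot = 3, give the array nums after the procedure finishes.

[3,7,11,12,9,8,13,10]

pivot = 3; lo=0, mid=0, hi=7
nums[mid]=3=3: mid=1
nums[mid]=10>3: swap nums[1],nums[7]; hi=6 → [3,13,7,11,12,9,8,10]
nums[mid]=13>3: swap nums[1],nums[6]; hi=5 → [3,8,7,11,12,9,13,10]
nums[mid]=8>3: swap nums[1],nums[5]; hi=4 → [3,9,7,11,12,8,13,10]
nums[mid]=9>3: swap nums[1],nums[4]; hi=3 → [3,12,7,11,9,8,13,10]
nums[mid]=12>3: swap nums[1],nums[3]; hi=2 → [3,11,7,12,9,8,13,10]
nums[mid]=11>3: swap nums[1],nums[2]; hi=1 → [3,7,11,12,9,8,13,10]
nums[mid]=7>3: swap nums[1],nums[1]; hi=0 → [3,7,11,12,9,8,13,10]
end: lo=0, hi=0; nums = [3,7,11,12,9,8,13,10]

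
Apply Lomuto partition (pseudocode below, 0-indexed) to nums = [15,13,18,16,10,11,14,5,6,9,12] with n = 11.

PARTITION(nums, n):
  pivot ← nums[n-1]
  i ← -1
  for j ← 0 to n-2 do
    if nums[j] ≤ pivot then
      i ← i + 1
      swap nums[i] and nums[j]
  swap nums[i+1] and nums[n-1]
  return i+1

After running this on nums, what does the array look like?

[10,11,5,6,9,12,14,18,16,15,13]

pivot=12, i=-1
j=0: 15>12, skip
j=1: 13>12, skip
j=2: 18>12, skip
j=3: 16>12, skip
j=4: 10≤12, i=0, swap(0,4) ⇒ [10,13,18,16,15,11,14,5,6,9,12]
j=5: 11≤12, i=1, swap(1,5) ⇒ [10,11,18,16,15,13,14,5,6,9,12]
j=6: 14>12, skip
j=7: 5≤12, i=2, swap(2,7) ⇒ [10,11,5,16,15,13,14,18,6,9,12]
j=8: 6≤12, i=3, swap(3,8) ⇒ [10,11,5,6,15,13,14,18,16,9,12]
j=9: 9≤12, i=4, swap(4,9) ⇒ [10,11,5,6,9,13,14,18,16,15,12]
swap(5,10) ⇒ [10,11,5,6,9,12,14,18,16,15,13]; return 5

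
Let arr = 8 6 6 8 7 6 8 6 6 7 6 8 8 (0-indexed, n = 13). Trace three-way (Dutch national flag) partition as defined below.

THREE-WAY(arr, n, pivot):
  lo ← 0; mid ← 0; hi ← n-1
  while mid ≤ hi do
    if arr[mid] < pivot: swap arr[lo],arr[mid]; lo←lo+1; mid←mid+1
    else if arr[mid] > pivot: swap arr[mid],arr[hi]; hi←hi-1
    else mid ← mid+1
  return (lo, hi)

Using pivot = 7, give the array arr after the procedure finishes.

6 6 6 6 6 6 7 7 8 8 8 8 8

lo=0 mid=0 hi=12
8>7: swap(0,12), hi=11 ⇒ 8 6 6 8 7 6 8 6 6 7 6 8 8
8>7: swap(0,11), hi=10 ⇒ 8 6 6 8 7 6 8 6 6 7 6 8 8
8>7: swap(0,10), hi=9 ⇒ 6 6 6 8 7 6 8 6 6 7 8 8 8
6<7: swap(0,0), lo=1 mid=1 ⇒ 6 6 6 8 7 6 8 6 6 7 8 8 8
6<7: swap(1,1), lo=2 mid=2 ⇒ 6 6 6 8 7 6 8 6 6 7 8 8 8
6<7: swap(2,2), lo=3 mid=3 ⇒ 6 6 6 8 7 6 8 6 6 7 8 8 8
8>7: swap(3,9), hi=8 ⇒ 6 6 6 7 7 6 8 6 6 8 8 8 8
7=7: mid=4
7=7: mid=5
6<7: swap(3,5), lo=4 mid=6 ⇒ 6 6 6 6 7 7 8 6 6 8 8 8 8
8>7: swap(6,8), hi=7 ⇒ 6 6 6 6 7 7 6 6 8 8 8 8 8
6<7: swap(4,6), lo=5 mid=7 ⇒ 6 6 6 6 6 7 7 6 8 8 8 8 8
6<7: swap(5,7), lo=6 mid=8 ⇒ 6 6 6 6 6 6 7 7 8 8 8 8 8
done. lo=6 hi=7; arr=6 6 6 6 6 6 7 7 8 8 8 8 8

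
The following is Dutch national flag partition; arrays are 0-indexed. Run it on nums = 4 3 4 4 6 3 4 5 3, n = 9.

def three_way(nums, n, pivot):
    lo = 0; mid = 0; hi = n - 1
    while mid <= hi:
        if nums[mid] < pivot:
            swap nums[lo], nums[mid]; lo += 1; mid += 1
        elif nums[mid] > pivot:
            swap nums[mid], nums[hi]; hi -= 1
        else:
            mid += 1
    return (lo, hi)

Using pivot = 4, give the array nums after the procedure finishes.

3 3 3 4 4 4 4 5 6

pivot = 4; lo=0, mid=0, hi=8
nums[mid]=4=4: mid=1
nums[mid]=3<4: swap nums[0],nums[1]; lo=1,mid=2 → 3 4 4 4 6 3 4 5 3
nums[mid]=4=4: mid=3
nums[mid]=4=4: mid=4
nums[mid]=6>4: swap nums[4],nums[8]; hi=7 → 3 4 4 4 3 3 4 5 6
nums[mid]=3<4: swap nums[1],nums[4]; lo=2,mid=5 → 3 3 4 4 4 3 4 5 6
nums[mid]=3<4: swap nums[2],nums[5]; lo=3,mid=6 → 3 3 3 4 4 4 4 5 6
nums[mid]=4=4: mid=7
nums[mid]=5>4: swap nums[7],nums[7]; hi=6 → 3 3 3 4 4 4 4 5 6
end: lo=3, hi=6; nums = 3 3 3 4 4 4 4 5 6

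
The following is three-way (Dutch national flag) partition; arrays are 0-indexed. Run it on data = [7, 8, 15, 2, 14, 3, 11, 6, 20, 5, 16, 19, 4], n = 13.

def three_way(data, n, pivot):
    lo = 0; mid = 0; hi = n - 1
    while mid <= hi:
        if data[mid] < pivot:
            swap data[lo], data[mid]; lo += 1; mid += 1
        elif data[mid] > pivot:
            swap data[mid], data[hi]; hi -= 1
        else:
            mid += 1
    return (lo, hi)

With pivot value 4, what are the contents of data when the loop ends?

[3, 2, 4, 14, 15, 11, 6, 20, 5, 16, 19, 8, 7]

lo=0 mid=0 hi=12
7>4: swap(0,12), hi=11 ⇒ [4, 8, 15, 2, 14, 3, 11, 6, 20, 5, 16, 19, 7]
4=4: mid=1
8>4: swap(1,11), hi=10 ⇒ [4, 19, 15, 2, 14, 3, 11, 6, 20, 5, 16, 8, 7]
19>4: swap(1,10), hi=9 ⇒ [4, 16, 15, 2, 14, 3, 11, 6, 20, 5, 19, 8, 7]
16>4: swap(1,9), hi=8 ⇒ [4, 5, 15, 2, 14, 3, 11, 6, 20, 16, 19, 8, 7]
5>4: swap(1,8), hi=7 ⇒ [4, 20, 15, 2, 14, 3, 11, 6, 5, 16, 19, 8, 7]
20>4: swap(1,7), hi=6 ⇒ [4, 6, 15, 2, 14, 3, 11, 20, 5, 16, 19, 8, 7]
6>4: swap(1,6), hi=5 ⇒ [4, 11, 15, 2, 14, 3, 6, 20, 5, 16, 19, 8, 7]
11>4: swap(1,5), hi=4 ⇒ [4, 3, 15, 2, 14, 11, 6, 20, 5, 16, 19, 8, 7]
3<4: swap(0,1), lo=1 mid=2 ⇒ [3, 4, 15, 2, 14, 11, 6, 20, 5, 16, 19, 8, 7]
15>4: swap(2,4), hi=3 ⇒ [3, 4, 14, 2, 15, 11, 6, 20, 5, 16, 19, 8, 7]
14>4: swap(2,3), hi=2 ⇒ [3, 4, 2, 14, 15, 11, 6, 20, 5, 16, 19, 8, 7]
2<4: swap(1,2), lo=2 mid=3 ⇒ [3, 2, 4, 14, 15, 11, 6, 20, 5, 16, 19, 8, 7]
done. lo=2 hi=2; data=[3, 2, 4, 14, 15, 11, 6, 20, 5, 16, 19, 8, 7]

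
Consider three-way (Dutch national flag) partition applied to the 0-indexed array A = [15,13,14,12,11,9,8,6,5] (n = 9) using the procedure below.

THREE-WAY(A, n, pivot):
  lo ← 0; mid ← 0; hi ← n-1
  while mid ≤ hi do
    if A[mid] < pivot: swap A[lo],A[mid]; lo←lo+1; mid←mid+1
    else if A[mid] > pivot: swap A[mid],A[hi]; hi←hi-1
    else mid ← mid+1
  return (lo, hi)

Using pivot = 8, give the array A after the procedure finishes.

lo=0 mid=0 hi=8
15>8: swap(0,8), hi=7 ⇒ [5,13,14,12,11,9,8,6,15]
5<8: swap(0,0), lo=1 mid=1 ⇒ [5,13,14,12,11,9,8,6,15]
13>8: swap(1,7), hi=6 ⇒ [5,6,14,12,11,9,8,13,15]
6<8: swap(1,1), lo=2 mid=2 ⇒ [5,6,14,12,11,9,8,13,15]
14>8: swap(2,6), hi=5 ⇒ [5,6,8,12,11,9,14,13,15]
8=8: mid=3
12>8: swap(3,5), hi=4 ⇒ [5,6,8,9,11,12,14,13,15]
9>8: swap(3,4), hi=3 ⇒ [5,6,8,11,9,12,14,13,15]
11>8: swap(3,3), hi=2 ⇒ [5,6,8,11,9,12,14,13,15]
done. lo=2 hi=2; A=[5,6,8,11,9,12,14,13,15]

[5,6,8,11,9,12,14,13,15]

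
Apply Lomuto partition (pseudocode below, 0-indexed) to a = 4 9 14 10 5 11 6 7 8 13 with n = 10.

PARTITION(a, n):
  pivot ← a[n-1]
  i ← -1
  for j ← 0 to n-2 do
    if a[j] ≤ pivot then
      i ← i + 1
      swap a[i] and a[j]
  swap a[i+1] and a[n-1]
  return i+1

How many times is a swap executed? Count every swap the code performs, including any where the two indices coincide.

9

pivot = a[9] = 13; i = -1
j=0: a[0]=4 ≤ 13 → i=0, swap a[0],a[0] (no change) → 4 9 14 10 5 11 6 7 8 13
j=1: a[1]=9 ≤ 13 → i=1, swap a[1],a[1] (no change) → 4 9 14 10 5 11 6 7 8 13
j=2: a[2]=14 > 13 → no swap
j=3: a[3]=10 ≤ 13 → i=2, swap a[2],a[3] → 4 9 10 14 5 11 6 7 8 13
j=4: a[4]=5 ≤ 13 → i=3, swap a[3],a[4] → 4 9 10 5 14 11 6 7 8 13
j=5: a[5]=11 ≤ 13 → i=4, swap a[4],a[5] → 4 9 10 5 11 14 6 7 8 13
j=6: a[6]=6 ≤ 13 → i=5, swap a[5],a[6] → 4 9 10 5 11 6 14 7 8 13
j=7: a[7]=7 ≤ 13 → i=6, swap a[6],a[7] → 4 9 10 5 11 6 7 14 8 13
j=8: a[8]=8 ≤ 13 → i=7, swap a[7],a[8] → 4 9 10 5 11 6 7 8 14 13
final swap a[8],a[9] → 4 9 10 5 11 6 7 8 13 14; return 8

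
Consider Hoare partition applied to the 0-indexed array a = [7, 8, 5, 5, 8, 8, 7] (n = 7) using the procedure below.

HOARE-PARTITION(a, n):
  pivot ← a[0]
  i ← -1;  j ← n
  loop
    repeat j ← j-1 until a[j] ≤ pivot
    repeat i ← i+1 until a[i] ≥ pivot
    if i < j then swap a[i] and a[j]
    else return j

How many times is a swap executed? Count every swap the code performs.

pivot=7
j stops at 6 (7), i stops at 0 (7); swap ⇒ [7, 8, 5, 5, 8, 8, 7]
j stops at 3 (5), i stops at 1 (8); swap ⇒ [7, 5, 5, 8, 8, 8, 7]
j stops at 2, i stops at 3; i≥j ⇒ return 2. a=[7, 5, 5, 8, 8, 8, 7]

2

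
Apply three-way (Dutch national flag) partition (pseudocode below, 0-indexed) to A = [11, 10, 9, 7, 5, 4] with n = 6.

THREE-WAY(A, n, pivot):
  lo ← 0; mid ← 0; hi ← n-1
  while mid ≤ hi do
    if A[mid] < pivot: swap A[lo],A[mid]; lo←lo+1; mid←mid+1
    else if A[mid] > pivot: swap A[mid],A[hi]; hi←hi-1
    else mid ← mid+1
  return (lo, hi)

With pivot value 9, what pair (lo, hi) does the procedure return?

lo=0 mid=0 hi=5
11>9: swap(0,5), hi=4 ⇒ [4, 10, 9, 7, 5, 11]
4<9: swap(0,0), lo=1 mid=1 ⇒ [4, 10, 9, 7, 5, 11]
10>9: swap(1,4), hi=3 ⇒ [4, 5, 9, 7, 10, 11]
5<9: swap(1,1), lo=2 mid=2 ⇒ [4, 5, 9, 7, 10, 11]
9=9: mid=3
7<9: swap(2,3), lo=3 mid=4 ⇒ [4, 5, 7, 9, 10, 11]
done. lo=3 hi=3; A=[4, 5, 7, 9, 10, 11]

(3, 3)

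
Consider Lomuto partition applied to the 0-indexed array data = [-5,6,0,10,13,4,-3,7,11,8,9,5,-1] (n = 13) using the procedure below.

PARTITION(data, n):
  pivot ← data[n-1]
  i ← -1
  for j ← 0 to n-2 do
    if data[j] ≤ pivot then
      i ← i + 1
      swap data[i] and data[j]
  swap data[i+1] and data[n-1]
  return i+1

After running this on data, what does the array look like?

pivot=-1, i=-1
j=0: -5≤-1, i=0, swap(0,0) ⇒ [-5,6,0,10,13,4,-3,7,11,8,9,5,-1]
j=1: 6>-1, skip
j=2: 0>-1, skip
j=3: 10>-1, skip
j=4: 13>-1, skip
j=5: 4>-1, skip
j=6: -3≤-1, i=1, swap(1,6) ⇒ [-5,-3,0,10,13,4,6,7,11,8,9,5,-1]
j=7: 7>-1, skip
j=8: 11>-1, skip
j=9: 8>-1, skip
j=10: 9>-1, skip
j=11: 5>-1, skip
swap(2,12) ⇒ [-5,-3,-1,10,13,4,6,7,11,8,9,5,0]; return 2

[-5,-3,-1,10,13,4,6,7,11,8,9,5,0]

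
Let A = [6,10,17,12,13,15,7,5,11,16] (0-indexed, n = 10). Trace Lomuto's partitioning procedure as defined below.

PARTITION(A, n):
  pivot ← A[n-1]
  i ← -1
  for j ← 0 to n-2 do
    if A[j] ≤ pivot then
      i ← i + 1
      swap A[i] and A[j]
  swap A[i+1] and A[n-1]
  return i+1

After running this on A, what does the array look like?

[6,10,12,13,15,7,5,11,16,17]

pivot=16, i=-1
j=0: 6≤16, i=0, swap(0,0) ⇒ [6,10,17,12,13,15,7,5,11,16]
j=1: 10≤16, i=1, swap(1,1) ⇒ [6,10,17,12,13,15,7,5,11,16]
j=2: 17>16, skip
j=3: 12≤16, i=2, swap(2,3) ⇒ [6,10,12,17,13,15,7,5,11,16]
j=4: 13≤16, i=3, swap(3,4) ⇒ [6,10,12,13,17,15,7,5,11,16]
j=5: 15≤16, i=4, swap(4,5) ⇒ [6,10,12,13,15,17,7,5,11,16]
j=6: 7≤16, i=5, swap(5,6) ⇒ [6,10,12,13,15,7,17,5,11,16]
j=7: 5≤16, i=6, swap(6,7) ⇒ [6,10,12,13,15,7,5,17,11,16]
j=8: 11≤16, i=7, swap(7,8) ⇒ [6,10,12,13,15,7,5,11,17,16]
swap(8,9) ⇒ [6,10,12,13,15,7,5,11,16,17]; return 8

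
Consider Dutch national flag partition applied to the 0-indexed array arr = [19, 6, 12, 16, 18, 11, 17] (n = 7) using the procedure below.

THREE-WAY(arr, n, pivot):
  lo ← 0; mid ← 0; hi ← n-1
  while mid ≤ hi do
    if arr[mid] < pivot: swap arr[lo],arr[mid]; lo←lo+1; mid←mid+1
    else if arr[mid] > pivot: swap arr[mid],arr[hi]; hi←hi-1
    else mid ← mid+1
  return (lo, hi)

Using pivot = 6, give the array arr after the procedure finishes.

pivot = 6; lo=0, mid=0, hi=6
arr[mid]=19>6: swap arr[0],arr[6]; hi=5 → [17, 6, 12, 16, 18, 11, 19]
arr[mid]=17>6: swap arr[0],arr[5]; hi=4 → [11, 6, 12, 16, 18, 17, 19]
arr[mid]=11>6: swap arr[0],arr[4]; hi=3 → [18, 6, 12, 16, 11, 17, 19]
arr[mid]=18>6: swap arr[0],arr[3]; hi=2 → [16, 6, 12, 18, 11, 17, 19]
arr[mid]=16>6: swap arr[0],arr[2]; hi=1 → [12, 6, 16, 18, 11, 17, 19]
arr[mid]=12>6: swap arr[0],arr[1]; hi=0 → [6, 12, 16, 18, 11, 17, 19]
arr[mid]=6=6: mid=1
end: lo=0, hi=0; arr = [6, 12, 16, 18, 11, 17, 19]

[6, 12, 16, 18, 11, 17, 19]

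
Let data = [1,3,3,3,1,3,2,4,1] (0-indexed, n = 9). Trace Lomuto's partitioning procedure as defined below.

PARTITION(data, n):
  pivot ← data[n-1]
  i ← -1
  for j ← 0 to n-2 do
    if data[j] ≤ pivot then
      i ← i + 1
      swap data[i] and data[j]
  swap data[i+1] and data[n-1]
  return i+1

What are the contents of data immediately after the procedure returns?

pivot = data[8] = 1; i = -1
j=0: data[0]=1 ≤ 1 → i=0, swap data[0],data[0] (no change) → [1,3,3,3,1,3,2,4,1]
j=1: data[1]=3 > 1 → no swap
j=2: data[2]=3 > 1 → no swap
j=3: data[3]=3 > 1 → no swap
j=4: data[4]=1 ≤ 1 → i=1, swap data[1],data[4] → [1,1,3,3,3,3,2,4,1]
j=5: data[5]=3 > 1 → no swap
j=6: data[6]=2 > 1 → no swap
j=7: data[7]=4 > 1 → no swap
final swap data[2],data[8] → [1,1,1,3,3,3,2,4,3]; return 2

[1,1,1,3,3,3,2,4,3]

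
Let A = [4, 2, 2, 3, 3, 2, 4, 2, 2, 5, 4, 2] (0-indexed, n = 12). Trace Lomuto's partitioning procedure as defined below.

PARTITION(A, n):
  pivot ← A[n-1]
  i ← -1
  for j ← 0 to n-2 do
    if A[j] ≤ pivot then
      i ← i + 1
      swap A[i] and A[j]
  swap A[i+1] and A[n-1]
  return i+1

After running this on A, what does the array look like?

pivot=2, i=-1
j=0: 4>2, skip
j=1: 2≤2, i=0, swap(0,1) ⇒ [2, 4, 2, 3, 3, 2, 4, 2, 2, 5, 4, 2]
j=2: 2≤2, i=1, swap(1,2) ⇒ [2, 2, 4, 3, 3, 2, 4, 2, 2, 5, 4, 2]
j=3: 3>2, skip
j=4: 3>2, skip
j=5: 2≤2, i=2, swap(2,5) ⇒ [2, 2, 2, 3, 3, 4, 4, 2, 2, 5, 4, 2]
j=6: 4>2, skip
j=7: 2≤2, i=3, swap(3,7) ⇒ [2, 2, 2, 2, 3, 4, 4, 3, 2, 5, 4, 2]
j=8: 2≤2, i=4, swap(4,8) ⇒ [2, 2, 2, 2, 2, 4, 4, 3, 3, 5, 4, 2]
j=9: 5>2, skip
j=10: 4>2, skip
swap(5,11) ⇒ [2, 2, 2, 2, 2, 2, 4, 3, 3, 5, 4, 4]; return 5

[2, 2, 2, 2, 2, 2, 4, 3, 3, 5, 4, 4]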